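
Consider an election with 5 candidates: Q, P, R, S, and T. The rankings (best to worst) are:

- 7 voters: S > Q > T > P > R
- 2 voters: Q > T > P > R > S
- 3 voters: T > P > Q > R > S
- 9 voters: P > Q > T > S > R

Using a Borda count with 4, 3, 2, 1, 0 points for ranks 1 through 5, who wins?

Q: 7·3 + 2·4 + 3·2 + 9·3 = 62
P: 7·1 + 2·2 + 3·3 + 9·4 = 56
R: 7·0 + 2·1 + 3·1 + 9·0 = 5
S: 7·4 + 2·0 + 3·0 + 9·1 = 37
T: 7·2 + 2·3 + 3·4 + 9·2 = 50
Q has the highest Borda score (62).

Q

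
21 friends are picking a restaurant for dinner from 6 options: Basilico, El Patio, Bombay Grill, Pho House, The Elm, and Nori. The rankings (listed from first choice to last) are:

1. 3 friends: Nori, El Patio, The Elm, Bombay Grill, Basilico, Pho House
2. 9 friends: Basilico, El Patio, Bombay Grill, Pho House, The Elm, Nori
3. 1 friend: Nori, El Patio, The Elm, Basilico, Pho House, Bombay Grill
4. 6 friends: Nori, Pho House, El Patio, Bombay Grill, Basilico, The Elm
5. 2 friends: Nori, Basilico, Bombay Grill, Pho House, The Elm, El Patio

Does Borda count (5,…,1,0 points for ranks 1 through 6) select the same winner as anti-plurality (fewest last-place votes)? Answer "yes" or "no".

Borda — scores: Basilico 64, El Patio 70, Bombay Grill 51, Pho House 47, The Elm 23, Nori 60. Winner: El Patio.
Anti-plurality — last-place votes: Basilico 0, El Patio 2, Bombay Grill 1, Pho House 3, The Elm 6, Nori 9. Winner: Basilico.
The two methods disagree.

no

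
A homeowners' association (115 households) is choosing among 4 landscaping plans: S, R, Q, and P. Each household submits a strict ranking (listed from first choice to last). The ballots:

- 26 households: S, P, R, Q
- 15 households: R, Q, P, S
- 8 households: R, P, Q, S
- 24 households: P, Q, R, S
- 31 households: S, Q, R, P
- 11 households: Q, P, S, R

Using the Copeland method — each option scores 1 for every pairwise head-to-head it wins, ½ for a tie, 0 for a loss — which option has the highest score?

P

S: beats R; loses to Q and P → score 1.
R: loses to S, Q, and P → score 0.
Q: beats S and R; loses to P → score 2.
P: beats S, R, and Q → score 3.
P has the best pairwise record.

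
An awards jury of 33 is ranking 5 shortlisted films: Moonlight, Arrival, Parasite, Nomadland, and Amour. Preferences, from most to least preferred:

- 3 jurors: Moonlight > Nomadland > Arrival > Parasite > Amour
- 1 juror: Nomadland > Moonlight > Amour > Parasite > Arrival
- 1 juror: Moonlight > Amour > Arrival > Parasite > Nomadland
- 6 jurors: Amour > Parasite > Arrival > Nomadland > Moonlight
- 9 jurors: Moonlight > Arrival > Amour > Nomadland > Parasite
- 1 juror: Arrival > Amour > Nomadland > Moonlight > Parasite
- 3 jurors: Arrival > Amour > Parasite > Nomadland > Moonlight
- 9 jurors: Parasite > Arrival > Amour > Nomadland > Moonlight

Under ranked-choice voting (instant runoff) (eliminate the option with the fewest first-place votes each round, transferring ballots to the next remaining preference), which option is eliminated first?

Round 1: Moonlight 13, Arrival 4, Parasite 9, Nomadland 1, Amour 6. Eliminate Nomadland.

Nomadland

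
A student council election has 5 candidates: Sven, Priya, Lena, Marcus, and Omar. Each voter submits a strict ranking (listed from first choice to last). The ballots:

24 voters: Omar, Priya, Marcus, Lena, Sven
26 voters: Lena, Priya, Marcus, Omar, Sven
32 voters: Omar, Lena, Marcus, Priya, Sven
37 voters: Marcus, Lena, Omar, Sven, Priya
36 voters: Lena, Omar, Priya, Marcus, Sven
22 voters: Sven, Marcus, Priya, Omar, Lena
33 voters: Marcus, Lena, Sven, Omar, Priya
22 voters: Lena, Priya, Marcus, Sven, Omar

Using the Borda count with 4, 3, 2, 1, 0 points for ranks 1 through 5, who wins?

Sven: 24·0 + 26·0 + 32·0 + 37·1 + 36·0 + 22·4 + 33·2 + 22·1 = 213
Priya: 24·3 + 26·3 + 32·1 + 37·0 + 36·2 + 22·2 + 33·0 + 22·3 = 364
Lena: 24·1 + 26·4 + 32·3 + 37·3 + 36·4 + 22·0 + 33·3 + 22·4 = 666
Marcus: 24·2 + 26·2 + 32·2 + 37·4 + 36·1 + 22·3 + 33·4 + 22·2 = 590
Omar: 24·4 + 26·1 + 32·4 + 37·2 + 36·3 + 22·1 + 33·1 + 22·0 = 487
Lena has the highest Borda score (666).

Lena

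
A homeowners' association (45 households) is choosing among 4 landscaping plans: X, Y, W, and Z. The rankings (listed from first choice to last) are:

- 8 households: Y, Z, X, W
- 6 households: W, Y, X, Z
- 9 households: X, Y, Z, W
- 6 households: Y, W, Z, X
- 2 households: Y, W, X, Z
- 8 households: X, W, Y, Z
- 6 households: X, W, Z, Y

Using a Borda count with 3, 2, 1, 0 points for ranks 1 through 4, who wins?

Y

X: 8·1 + 6·1 + 9·3 + 6·0 + 2·1 + 8·3 + 6·3 = 85
Y: 8·3 + 6·2 + 9·2 + 6·3 + 2·3 + 8·1 + 6·0 = 86
W: 8·0 + 6·3 + 9·0 + 6·2 + 2·2 + 8·2 + 6·2 = 62
Z: 8·2 + 6·0 + 9·1 + 6·1 + 2·0 + 8·0 + 6·1 = 37
Y has the highest Borda score (86).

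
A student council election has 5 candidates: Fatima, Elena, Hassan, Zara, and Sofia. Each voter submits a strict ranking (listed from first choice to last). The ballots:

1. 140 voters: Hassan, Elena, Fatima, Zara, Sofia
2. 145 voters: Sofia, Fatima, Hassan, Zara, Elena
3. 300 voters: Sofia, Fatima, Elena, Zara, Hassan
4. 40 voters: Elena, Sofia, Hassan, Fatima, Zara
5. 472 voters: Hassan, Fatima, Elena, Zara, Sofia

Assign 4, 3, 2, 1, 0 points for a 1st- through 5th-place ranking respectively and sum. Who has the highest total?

Fatima: 140·2 + 145·3 + 300·3 + 40·1 + 472·3 = 3071
Elena: 140·3 + 145·0 + 300·2 + 40·4 + 472·2 = 2124
Hassan: 140·4 + 145·2 + 300·0 + 40·2 + 472·4 = 2818
Zara: 140·1 + 145·1 + 300·1 + 40·0 + 472·1 = 1057
Sofia: 140·0 + 145·4 + 300·4 + 40·3 + 472·0 = 1900
Fatima has the highest Borda score (3071).

Fatima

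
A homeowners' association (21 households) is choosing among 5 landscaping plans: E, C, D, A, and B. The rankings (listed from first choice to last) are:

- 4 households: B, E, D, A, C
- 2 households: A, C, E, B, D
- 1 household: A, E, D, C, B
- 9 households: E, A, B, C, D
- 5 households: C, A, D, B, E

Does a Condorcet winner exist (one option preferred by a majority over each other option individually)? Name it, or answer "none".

E vs C: 14–7 for E.
E vs D: 16–5 for E.
E vs A: 13–8 for E.
E vs B: 12–9 for E.
E beats every other option head-to-head.

E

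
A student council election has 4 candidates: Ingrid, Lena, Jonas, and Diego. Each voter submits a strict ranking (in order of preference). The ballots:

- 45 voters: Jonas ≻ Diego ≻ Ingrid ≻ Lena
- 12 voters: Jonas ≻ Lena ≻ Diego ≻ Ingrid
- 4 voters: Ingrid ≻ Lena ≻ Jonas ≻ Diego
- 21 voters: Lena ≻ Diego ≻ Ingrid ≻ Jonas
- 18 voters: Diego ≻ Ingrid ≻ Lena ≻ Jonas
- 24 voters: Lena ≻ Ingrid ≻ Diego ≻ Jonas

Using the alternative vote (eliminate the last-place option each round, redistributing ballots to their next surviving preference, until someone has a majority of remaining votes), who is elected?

Round 1: Ingrid 4, Lena 45, Jonas 57, Diego 18. Eliminate Ingrid.
Round 2: Lena 49, Jonas 57, Diego 18. Eliminate Diego.
Round 3: Lena 67, Jonas 57. Lena has a majority.

Lena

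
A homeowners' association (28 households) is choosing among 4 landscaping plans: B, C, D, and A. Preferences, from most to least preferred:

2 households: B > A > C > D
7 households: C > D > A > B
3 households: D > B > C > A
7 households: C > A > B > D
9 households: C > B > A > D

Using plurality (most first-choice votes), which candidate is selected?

First-place votes: B 2, C 23, D 3, A 0.
C has the most first-place votes.

C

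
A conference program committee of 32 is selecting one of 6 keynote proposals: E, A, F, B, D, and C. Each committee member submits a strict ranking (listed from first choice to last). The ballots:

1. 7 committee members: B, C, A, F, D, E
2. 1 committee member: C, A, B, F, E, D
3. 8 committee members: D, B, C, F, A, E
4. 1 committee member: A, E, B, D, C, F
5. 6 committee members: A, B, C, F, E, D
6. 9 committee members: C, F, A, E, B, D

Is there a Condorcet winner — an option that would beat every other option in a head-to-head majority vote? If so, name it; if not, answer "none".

none

Checking pairwise contests:
A beats E 32–0.
F beats A 17–15.
B beats F 23–9.
A beats B 17–15.
E beats D 17–15.
B beats C 22–10.
Every option loses at least one head-to-head, so there is no Condorcet winner.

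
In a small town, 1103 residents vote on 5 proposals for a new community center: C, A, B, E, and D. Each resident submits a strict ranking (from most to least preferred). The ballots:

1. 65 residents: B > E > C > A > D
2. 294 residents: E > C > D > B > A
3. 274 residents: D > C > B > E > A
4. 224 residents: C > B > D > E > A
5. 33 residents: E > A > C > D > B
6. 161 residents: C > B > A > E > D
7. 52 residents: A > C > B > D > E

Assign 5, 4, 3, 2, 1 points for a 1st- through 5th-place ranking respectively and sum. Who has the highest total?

C: 65·3 + 294·4 + 274·4 + 224·5 + 33·3 + 161·5 + 52·4 = 4699
A: 65·2 + 294·1 + 274·1 + 224·1 + 33·4 + 161·3 + 52·5 = 1797
B: 65·5 + 294·2 + 274·3 + 224·4 + 33·1 + 161·4 + 52·3 = 3464
E: 65·4 + 294·5 + 274·2 + 224·2 + 33·5 + 161·2 + 52·1 = 3265
D: 65·1 + 294·3 + 274·5 + 224·3 + 33·2 + 161·1 + 52·2 = 3320
C has the highest Borda score (4699).

C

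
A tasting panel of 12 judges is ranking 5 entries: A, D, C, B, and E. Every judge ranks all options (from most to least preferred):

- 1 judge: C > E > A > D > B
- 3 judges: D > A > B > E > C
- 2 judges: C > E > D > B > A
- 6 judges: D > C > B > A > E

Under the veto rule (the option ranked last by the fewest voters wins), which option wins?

D

Last-place votes: A 2, D 0, C 3, B 1, E 6.
D is ranked last by the fewest voters, so D wins.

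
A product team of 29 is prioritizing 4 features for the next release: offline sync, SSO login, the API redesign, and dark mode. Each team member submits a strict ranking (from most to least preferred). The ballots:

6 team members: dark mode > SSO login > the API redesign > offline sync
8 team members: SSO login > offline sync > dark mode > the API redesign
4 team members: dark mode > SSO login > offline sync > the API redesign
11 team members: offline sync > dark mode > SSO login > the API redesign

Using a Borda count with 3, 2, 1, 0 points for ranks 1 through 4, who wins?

dark mode

offline sync: 6·0 + 8·2 + 4·1 + 11·3 = 53
SSO login: 6·2 + 8·3 + 4·2 + 11·1 = 55
the API redesign: 6·1 + 8·0 + 4·0 + 11·0 = 6
dark mode: 6·3 + 8·1 + 4·3 + 11·2 = 60
dark mode has the highest Borda score (60).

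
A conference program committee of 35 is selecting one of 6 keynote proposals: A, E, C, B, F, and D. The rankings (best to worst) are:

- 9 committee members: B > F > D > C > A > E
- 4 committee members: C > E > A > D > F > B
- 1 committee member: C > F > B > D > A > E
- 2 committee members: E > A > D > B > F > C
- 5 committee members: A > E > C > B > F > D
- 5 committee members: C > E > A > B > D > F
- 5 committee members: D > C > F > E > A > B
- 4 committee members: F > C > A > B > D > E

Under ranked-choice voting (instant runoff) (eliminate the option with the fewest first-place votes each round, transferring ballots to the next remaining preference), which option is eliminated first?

E

Round 1: A 5, E 2, C 10, B 9, F 4, D 5. Eliminate E.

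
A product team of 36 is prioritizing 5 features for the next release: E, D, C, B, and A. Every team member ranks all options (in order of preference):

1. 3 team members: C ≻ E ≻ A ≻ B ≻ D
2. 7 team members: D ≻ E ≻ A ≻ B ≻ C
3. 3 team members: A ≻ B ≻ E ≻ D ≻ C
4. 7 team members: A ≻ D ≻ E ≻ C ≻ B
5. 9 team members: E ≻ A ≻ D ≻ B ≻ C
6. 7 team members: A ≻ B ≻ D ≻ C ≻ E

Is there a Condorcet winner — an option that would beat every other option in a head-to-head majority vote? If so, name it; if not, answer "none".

Checking pairwise contests:
D beats E 21–15.
A beats D 29–7.
E beats C 26–10.
E beats B 26–10.
E beats A 19–17.
Every option loses at least one head-to-head, so there is no Condorcet winner.

none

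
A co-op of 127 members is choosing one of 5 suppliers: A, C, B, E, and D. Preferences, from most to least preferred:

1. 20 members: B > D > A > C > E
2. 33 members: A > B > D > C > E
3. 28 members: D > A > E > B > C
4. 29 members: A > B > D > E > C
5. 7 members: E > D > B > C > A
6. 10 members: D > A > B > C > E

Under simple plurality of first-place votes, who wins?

First-place votes: A 62, C 0, B 20, E 7, D 38.
A has the most first-place votes.

A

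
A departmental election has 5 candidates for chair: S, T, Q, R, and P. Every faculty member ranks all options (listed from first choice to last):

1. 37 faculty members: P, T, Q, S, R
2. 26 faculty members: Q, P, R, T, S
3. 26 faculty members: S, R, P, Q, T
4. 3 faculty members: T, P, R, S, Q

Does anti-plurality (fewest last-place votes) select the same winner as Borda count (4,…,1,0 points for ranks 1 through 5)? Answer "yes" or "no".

yes

Anti-plurality — last-place votes: S 26, T 26, Q 3, R 37, P 0. Winner: P.
Borda — scores: S 144, T 149, Q 204, R 136, P 287. Winner: P.
The two methods agree.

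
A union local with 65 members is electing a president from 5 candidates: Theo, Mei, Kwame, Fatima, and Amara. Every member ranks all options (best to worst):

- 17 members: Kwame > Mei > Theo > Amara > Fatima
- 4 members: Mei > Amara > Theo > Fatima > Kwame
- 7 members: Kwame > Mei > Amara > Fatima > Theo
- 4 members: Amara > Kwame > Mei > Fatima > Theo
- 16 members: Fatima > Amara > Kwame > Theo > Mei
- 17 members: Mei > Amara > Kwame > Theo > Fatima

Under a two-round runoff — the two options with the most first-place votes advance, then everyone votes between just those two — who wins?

Round 1 first-place votes: Theo 0, Mei 21, Kwame 24, Fatima 16, Amara 4.
Kwame and Mei advance.
Runoff: Kwame is preferred to Mei by 44 voters; Mei by 21.
Kwame wins the runoff.

Kwame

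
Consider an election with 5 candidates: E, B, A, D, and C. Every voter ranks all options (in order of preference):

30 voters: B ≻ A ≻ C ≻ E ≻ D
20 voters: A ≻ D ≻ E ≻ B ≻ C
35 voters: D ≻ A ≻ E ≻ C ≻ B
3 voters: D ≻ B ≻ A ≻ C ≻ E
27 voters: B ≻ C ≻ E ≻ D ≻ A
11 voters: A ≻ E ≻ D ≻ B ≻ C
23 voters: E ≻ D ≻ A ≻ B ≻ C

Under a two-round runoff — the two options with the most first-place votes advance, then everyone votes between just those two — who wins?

D

Round 1 first-place votes: E 23, B 57, A 31, D 38, C 0.
B and D advance.
Runoff: B is preferred to D by 57 voters; D by 92.
D wins the runoff.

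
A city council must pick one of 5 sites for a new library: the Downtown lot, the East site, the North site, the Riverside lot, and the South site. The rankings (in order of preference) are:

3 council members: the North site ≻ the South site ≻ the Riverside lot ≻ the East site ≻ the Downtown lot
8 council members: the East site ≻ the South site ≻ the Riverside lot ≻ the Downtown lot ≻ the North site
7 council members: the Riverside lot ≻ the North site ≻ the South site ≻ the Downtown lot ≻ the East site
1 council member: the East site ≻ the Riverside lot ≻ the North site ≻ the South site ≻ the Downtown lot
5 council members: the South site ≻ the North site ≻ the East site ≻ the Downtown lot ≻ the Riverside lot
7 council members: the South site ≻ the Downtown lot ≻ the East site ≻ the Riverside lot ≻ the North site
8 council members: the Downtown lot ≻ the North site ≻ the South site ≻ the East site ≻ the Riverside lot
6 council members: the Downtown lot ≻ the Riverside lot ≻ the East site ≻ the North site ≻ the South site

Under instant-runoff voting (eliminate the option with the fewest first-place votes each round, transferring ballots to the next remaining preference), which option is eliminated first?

Round 1: the Downtown lot 14, the East site 9, the North site 3, the Riverside lot 7, the South site 12. Eliminate the North site.

the North site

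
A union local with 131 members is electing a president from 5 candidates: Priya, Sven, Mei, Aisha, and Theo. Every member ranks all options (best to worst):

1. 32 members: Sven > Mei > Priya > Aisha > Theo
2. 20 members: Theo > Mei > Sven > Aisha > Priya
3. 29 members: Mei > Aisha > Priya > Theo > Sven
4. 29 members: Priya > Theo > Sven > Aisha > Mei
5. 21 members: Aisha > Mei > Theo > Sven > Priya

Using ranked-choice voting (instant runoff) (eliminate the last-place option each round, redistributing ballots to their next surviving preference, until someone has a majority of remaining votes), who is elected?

Round 1: Priya 29, Sven 32, Mei 29, Aisha 21, Theo 20. Eliminate Theo.
Round 2: Priya 29, Sven 32, Mei 49, Aisha 21. Eliminate Aisha.
Round 3: Priya 29, Sven 32, Mei 70. Mei has a majority.

Mei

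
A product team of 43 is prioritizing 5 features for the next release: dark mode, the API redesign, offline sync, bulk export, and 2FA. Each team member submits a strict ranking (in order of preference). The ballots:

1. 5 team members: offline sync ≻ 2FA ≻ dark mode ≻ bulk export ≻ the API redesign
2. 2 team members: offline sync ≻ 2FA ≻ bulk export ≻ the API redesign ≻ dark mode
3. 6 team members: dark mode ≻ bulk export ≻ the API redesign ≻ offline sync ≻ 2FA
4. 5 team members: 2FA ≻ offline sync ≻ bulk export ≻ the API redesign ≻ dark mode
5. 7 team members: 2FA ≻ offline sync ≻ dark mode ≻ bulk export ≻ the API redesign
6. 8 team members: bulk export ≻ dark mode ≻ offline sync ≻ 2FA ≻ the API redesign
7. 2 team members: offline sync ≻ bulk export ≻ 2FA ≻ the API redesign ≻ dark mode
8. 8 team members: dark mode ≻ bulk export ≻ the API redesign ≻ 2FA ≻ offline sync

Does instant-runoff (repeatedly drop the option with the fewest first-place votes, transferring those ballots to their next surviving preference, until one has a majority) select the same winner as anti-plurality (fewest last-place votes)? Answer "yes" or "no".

Instant-runoff — R1 dark mode 14, the API redesign 0, offline sync 9, bulk export 8, 2FA 12 (the API redesign out); R2 dark mode 14, offline sync 9, bulk export 8, 2FA 12 (bulk export out); R3 dark mode 22, offline sync 9, 2FA 12 (dark mode winner). Winner: dark mode.
Anti-plurality — last-place votes: dark mode 9, the API redesign 20, offline sync 8, bulk export 0, 2FA 6. Winner: bulk export.
The two methods disagree.

no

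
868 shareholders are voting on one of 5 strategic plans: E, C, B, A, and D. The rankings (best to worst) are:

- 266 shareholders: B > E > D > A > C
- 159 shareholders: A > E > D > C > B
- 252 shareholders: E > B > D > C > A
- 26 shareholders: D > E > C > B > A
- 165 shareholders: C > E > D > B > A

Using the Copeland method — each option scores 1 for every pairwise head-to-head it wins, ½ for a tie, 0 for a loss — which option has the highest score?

E: beats C, B, A, and D → score 4.
C: beats A; loses to E, B, and D → score 1.
B: beats C, A, and D; loses to E → score 3.
A: loses to E, C, B, and D → score 0.
D: beats C and A; loses to E and B → score 2.
E has the best pairwise record.

E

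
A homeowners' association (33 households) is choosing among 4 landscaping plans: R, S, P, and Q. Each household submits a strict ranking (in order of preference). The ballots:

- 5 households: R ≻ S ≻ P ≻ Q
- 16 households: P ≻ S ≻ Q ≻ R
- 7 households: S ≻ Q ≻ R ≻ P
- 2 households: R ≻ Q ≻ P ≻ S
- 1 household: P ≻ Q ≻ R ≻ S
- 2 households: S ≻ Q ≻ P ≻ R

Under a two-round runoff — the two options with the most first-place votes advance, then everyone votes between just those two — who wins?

Round 1 first-place votes: R 7, S 9, P 17, Q 0.
P and S advance.
Runoff: P is preferred to S by 19 voters; S by 14.
P wins the runoff.

P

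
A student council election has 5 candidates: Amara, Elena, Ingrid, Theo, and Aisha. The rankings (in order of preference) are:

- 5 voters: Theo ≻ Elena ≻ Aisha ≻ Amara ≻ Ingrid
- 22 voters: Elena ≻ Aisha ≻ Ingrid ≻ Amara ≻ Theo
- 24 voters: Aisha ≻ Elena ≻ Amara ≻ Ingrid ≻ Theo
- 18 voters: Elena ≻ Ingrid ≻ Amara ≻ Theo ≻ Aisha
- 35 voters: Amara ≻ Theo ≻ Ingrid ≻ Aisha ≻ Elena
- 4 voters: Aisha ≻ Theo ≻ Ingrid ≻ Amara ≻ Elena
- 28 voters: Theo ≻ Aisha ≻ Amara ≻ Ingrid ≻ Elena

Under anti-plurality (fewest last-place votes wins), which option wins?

Last-place votes: Amara 0, Elena 67, Ingrid 5, Theo 46, Aisha 18.
Amara is ranked last by the fewest voters, so Amara wins.

Amara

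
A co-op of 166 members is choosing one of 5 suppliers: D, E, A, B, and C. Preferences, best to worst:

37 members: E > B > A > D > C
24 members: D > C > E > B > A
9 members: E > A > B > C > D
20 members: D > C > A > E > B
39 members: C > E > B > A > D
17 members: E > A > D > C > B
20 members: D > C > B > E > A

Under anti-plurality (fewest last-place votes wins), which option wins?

Last-place votes: D 48, E 0, A 44, B 37, C 37.
E is ranked last by the fewest voters, so E wins.

E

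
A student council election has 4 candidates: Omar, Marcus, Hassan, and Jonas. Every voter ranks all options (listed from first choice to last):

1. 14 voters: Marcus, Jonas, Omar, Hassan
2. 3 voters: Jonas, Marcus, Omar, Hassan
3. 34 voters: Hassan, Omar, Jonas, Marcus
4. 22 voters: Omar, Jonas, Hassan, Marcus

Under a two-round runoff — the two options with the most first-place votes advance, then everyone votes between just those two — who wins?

Round 1 first-place votes: Omar 22, Marcus 14, Hassan 34, Jonas 3.
Hassan and Omar advance.
Runoff: Hassan is preferred to Omar by 34 voters; Omar by 39.
Omar wins the runoff.

Omar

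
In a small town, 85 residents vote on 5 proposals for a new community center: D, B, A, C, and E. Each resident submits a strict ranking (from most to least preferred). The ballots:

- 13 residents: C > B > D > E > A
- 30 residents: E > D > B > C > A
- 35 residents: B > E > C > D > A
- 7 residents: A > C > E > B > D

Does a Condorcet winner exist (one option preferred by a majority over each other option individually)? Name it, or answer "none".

B vs D: 55–30 for B.
B vs A: 78–7 for B.
B vs C: 65–20 for B.
B vs E: 48–37 for B.
B beats every other option head-to-head.

B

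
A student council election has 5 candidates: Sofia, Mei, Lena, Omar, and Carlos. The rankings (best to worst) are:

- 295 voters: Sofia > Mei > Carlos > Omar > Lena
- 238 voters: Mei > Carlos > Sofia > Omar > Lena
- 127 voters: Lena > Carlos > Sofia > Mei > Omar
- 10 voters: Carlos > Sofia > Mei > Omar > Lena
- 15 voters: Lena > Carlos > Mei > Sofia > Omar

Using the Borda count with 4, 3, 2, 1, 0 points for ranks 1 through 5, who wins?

Mei

Sofia: 295·4 + 238·2 + 127·2 + 10·3 + 15·1 = 1955
Mei: 295·3 + 238·4 + 127·1 + 10·2 + 15·2 = 2014
Lena: 295·0 + 238·0 + 127·4 + 10·0 + 15·4 = 568
Omar: 295·1 + 238·1 + 127·0 + 10·1 + 15·0 = 543
Carlos: 295·2 + 238·3 + 127·3 + 10·4 + 15·3 = 1770
Mei has the highest Borda score (2014).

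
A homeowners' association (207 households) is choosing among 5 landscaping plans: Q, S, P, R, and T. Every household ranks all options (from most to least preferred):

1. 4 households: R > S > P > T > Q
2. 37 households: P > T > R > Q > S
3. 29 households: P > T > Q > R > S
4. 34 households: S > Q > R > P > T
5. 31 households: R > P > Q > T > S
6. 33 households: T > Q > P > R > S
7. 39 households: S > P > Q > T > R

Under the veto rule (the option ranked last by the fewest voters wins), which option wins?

P

Last-place votes: Q 4, S 130, P 0, R 39, T 34.
P is ranked last by the fewest voters, so P wins.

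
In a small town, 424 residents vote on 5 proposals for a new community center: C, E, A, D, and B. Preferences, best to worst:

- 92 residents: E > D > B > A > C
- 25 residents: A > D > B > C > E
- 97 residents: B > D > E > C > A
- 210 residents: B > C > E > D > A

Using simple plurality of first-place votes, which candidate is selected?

B

First-place votes: C 0, E 92, A 25, D 0, B 307.
B has the most first-place votes.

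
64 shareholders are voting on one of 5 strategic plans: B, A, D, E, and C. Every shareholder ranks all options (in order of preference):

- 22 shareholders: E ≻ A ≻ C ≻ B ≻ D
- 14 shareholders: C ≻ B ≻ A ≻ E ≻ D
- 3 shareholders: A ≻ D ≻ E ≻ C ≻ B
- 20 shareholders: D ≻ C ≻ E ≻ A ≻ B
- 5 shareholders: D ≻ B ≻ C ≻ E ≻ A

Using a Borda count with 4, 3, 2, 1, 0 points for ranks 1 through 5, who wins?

C

B: 22·1 + 14·3 + 3·0 + 20·0 + 5·3 = 79
A: 22·3 + 14·2 + 3·4 + 20·1 + 5·0 = 126
D: 22·0 + 14·0 + 3·3 + 20·4 + 5·4 = 109
E: 22·4 + 14·1 + 3·2 + 20·2 + 5·1 = 153
C: 22·2 + 14·4 + 3·1 + 20·3 + 5·2 = 173
C has the highest Borda score (173).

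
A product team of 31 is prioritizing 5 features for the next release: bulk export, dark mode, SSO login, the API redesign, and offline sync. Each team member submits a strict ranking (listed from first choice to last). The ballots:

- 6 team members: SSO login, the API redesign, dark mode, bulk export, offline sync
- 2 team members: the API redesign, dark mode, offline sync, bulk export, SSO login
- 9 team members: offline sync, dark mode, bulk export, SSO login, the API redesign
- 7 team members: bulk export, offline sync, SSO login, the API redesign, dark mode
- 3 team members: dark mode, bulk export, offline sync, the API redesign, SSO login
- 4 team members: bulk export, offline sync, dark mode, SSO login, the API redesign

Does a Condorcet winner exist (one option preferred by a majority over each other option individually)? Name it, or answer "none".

Checking pairwise contests:
dark mode beats bulk export 20–11.
offline sync beats dark mode 20–11.
bulk export beats SSO login 25–6.
bulk export beats the API redesign 23–8.
bulk export beats offline sync 20–11.
Every option loses at least one head-to-head, so there is no Condorcet winner.

none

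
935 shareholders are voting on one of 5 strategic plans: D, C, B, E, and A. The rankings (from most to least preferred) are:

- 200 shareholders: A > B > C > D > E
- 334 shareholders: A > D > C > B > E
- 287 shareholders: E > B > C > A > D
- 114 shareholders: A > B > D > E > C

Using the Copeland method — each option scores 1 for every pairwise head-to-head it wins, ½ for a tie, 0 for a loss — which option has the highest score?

A

D: beats E; loses to C, B, and A → score 1.
C: beats D and E; loses to B and A → score 2.
B: beats D, C, and E; loses to A → score 3.
E: loses to D, C, B, and A → score 0.
A: beats D, C, B, and E → score 4.
A has the best pairwise record.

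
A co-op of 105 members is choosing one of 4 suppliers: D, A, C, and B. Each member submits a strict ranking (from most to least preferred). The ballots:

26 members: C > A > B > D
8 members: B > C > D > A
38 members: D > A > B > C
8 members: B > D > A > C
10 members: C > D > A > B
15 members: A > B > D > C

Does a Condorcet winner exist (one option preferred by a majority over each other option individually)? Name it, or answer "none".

Checking pairwise contests:
B beats D 57–48.
D beats A 64–41.
D beats C 61–44.
A beats B 89–16.
Every option loses at least one head-to-head, so there is no Condorcet winner.

none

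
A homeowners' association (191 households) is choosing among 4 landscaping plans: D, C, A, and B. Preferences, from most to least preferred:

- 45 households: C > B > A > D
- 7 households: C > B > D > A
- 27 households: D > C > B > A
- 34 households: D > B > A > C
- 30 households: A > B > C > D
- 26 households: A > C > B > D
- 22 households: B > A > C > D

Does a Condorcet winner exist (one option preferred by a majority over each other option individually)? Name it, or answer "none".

Checking pairwise contests:
C beats D 130–61.
A beats C 112–79.
B beats A 135–56.
C beats B 105–86.
Every option loses at least one head-to-head, so there is no Condorcet winner.

none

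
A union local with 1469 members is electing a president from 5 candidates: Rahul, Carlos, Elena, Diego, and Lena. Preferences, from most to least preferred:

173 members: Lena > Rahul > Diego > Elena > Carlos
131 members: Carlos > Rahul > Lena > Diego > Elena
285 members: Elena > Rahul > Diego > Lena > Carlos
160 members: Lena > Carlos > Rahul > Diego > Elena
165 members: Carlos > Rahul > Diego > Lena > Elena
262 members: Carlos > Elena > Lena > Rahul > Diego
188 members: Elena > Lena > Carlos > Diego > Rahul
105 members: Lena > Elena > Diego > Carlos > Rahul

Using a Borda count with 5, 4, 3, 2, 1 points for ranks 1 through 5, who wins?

Lena

Rahul: 173·4 + 131·4 + 285·4 + 160·3 + 165·4 + 262·2 + 188·1 + 105·1 = 4313
Carlos: 173·1 + 131·5 + 285·1 + 160·4 + 165·5 + 262·5 + 188·3 + 105·2 = 4662
Elena: 173·2 + 131·1 + 285·5 + 160·1 + 165·1 + 262·4 + 188·5 + 105·4 = 4635
Diego: 173·3 + 131·2 + 285·3 + 160·2 + 165·3 + 262·1 + 188·2 + 105·3 = 3404
Lena: 173·5 + 131·3 + 285·2 + 160·5 + 165·2 + 262·3 + 188·4 + 105·5 = 5021
Lena has the highest Borda score (5021).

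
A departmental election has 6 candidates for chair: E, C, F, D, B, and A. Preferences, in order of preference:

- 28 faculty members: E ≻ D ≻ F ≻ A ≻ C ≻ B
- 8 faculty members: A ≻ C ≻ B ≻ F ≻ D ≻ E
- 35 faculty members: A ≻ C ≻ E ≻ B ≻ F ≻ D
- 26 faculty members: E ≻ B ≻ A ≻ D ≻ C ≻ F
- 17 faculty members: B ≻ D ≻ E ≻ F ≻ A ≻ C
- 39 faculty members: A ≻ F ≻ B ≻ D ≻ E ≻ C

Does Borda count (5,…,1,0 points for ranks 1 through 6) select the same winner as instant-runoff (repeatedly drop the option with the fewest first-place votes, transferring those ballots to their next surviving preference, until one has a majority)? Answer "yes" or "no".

Borda — scores: E 465, C 226, F 325, D 318, B 400, A 561. Winner: A.
Instant-runoff — R1 E 54, C 0, F 0, D 0, B 17, A 82 (A winner). Winner: A.
The two methods agree.

yes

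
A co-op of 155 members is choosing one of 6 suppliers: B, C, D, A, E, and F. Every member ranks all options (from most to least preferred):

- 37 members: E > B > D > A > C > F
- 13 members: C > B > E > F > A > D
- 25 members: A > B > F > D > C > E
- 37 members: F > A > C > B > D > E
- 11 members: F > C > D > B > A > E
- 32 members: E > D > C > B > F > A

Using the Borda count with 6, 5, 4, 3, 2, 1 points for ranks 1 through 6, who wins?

B

B: 37·5 + 13·5 + 25·5 + 37·3 + 11·3 + 32·3 = 615
C: 37·2 + 13·6 + 25·2 + 37·4 + 11·5 + 32·4 = 533
D: 37·4 + 13·1 + 25·3 + 37·2 + 11·4 + 32·5 = 514
A: 37·3 + 13·2 + 25·6 + 37·5 + 11·2 + 32·1 = 526
E: 37·6 + 13·4 + 25·1 + 37·1 + 11·1 + 32·6 = 539
F: 37·1 + 13·3 + 25·4 + 37·6 + 11·6 + 32·2 = 528
B has the highest Borda score (615).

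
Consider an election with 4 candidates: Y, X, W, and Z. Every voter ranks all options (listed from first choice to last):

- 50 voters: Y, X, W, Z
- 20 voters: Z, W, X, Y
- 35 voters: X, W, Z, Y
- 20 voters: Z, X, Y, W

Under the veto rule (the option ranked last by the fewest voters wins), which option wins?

X

Last-place votes: Y 55, X 0, W 20, Z 50.
X is ranked last by the fewest voters, so X wins.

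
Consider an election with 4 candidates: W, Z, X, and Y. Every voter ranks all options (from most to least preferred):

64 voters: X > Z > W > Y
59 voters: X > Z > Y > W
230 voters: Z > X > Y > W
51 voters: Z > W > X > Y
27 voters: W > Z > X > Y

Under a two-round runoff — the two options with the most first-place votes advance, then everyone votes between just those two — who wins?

Z

Round 1 first-place votes: W 27, Z 281, X 123, Y 0.
Z and X advance.
Runoff: Z is preferred to X by 308 voters; X by 123.
Z wins the runoff.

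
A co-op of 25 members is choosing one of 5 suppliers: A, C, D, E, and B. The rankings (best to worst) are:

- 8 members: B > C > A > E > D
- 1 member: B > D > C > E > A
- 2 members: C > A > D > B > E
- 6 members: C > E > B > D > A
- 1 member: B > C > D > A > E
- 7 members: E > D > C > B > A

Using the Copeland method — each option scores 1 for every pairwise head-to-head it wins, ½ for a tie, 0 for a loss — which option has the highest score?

C

A: loses to C, D, E, and B → score 0.
C: beats A, D, E, and B → score 4.
D: beats A; loses to C, E, and B → score 1.
E: beats A, D, and B; loses to C → score 3.
B: beats A and D; loses to C and E → score 2.
C has the best pairwise record.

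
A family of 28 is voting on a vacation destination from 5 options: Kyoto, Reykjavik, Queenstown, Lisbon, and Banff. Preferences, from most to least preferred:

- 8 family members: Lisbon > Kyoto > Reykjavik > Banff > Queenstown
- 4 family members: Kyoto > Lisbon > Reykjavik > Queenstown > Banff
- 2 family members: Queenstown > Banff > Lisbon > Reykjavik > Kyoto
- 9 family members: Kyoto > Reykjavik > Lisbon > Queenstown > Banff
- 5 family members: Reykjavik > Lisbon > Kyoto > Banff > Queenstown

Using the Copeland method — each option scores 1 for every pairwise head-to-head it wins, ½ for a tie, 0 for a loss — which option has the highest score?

Lisbon

Kyoto: beats Reykjavik, Queenstown, and Banff; loses to Lisbon → score 3.
Reykjavik: beats Queenstown and Banff; ties Lisbon; loses to Kyoto → score 2.5.
Queenstown: beats Banff; loses to Kyoto, Reykjavik, and Lisbon → score 1.
Lisbon: beats Kyoto, Queenstown, and Banff; ties Reykjavik → score 3.5.
Banff: loses to Kyoto, Reykjavik, Queenstown, and Lisbon → score 0.
Lisbon has the best pairwise record.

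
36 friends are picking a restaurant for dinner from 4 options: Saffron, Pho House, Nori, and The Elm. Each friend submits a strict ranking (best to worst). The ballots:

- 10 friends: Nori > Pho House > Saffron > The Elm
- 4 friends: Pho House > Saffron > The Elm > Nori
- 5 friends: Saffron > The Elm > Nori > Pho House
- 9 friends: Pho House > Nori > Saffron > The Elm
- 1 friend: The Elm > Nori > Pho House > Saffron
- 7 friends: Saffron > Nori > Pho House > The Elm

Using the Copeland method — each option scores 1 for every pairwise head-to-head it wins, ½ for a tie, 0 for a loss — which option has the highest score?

Saffron: beats The Elm; loses to Pho House and Nori → score 1.
Pho House: beats Saffron and The Elm; loses to Nori → score 2.
Nori: beats Saffron, Pho House, and The Elm → score 3.
The Elm: loses to Saffron, Pho House, and Nori → score 0.
Nori has the best pairwise record.

Nori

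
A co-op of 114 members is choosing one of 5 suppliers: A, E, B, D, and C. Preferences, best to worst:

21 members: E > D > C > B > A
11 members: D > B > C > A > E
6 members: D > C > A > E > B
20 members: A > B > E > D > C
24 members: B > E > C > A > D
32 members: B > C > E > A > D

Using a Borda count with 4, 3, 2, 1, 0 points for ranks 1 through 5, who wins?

A: 21·0 + 11·1 + 6·2 + 20·4 + 24·1 + 32·1 = 159
E: 21·4 + 11·0 + 6·1 + 20·2 + 24·3 + 32·2 = 266
B: 21·1 + 11·3 + 6·0 + 20·3 + 24·4 + 32·4 = 338
D: 21·3 + 11·4 + 6·4 + 20·1 + 24·0 + 32·0 = 151
C: 21·2 + 11·2 + 6·3 + 20·0 + 24·2 + 32·3 = 226
B has the highest Borda score (338).

B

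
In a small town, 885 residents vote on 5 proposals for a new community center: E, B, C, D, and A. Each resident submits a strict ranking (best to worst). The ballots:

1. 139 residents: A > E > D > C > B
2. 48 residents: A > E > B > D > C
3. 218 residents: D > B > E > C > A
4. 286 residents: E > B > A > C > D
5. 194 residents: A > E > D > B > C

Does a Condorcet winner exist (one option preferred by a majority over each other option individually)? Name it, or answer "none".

E vs B: 667–218 for E.
E vs C: 885–0 for E.
E vs D: 667–218 for E.
E vs A: 504–381 for E.
E beats every other option head-to-head.

E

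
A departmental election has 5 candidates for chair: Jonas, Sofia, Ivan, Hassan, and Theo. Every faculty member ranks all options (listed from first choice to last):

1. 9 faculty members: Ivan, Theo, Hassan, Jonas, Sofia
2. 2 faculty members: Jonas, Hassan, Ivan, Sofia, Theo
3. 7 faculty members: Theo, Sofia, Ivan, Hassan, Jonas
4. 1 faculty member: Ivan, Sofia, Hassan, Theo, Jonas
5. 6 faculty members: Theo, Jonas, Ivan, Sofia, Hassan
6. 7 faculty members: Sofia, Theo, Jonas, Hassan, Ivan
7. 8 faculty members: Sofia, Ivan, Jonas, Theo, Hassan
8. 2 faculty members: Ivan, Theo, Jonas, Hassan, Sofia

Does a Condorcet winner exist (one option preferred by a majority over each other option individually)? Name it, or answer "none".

none

Checking pairwise contests:
Sofia beats Jonas 23–19.
Theo beats Sofia 24–18.
Sofia beats Ivan 22–20.
Jonas beats Hassan 25–17.
Ivan beats Theo 22–20.
Every option loses at least one head-to-head, so there is no Condorcet winner.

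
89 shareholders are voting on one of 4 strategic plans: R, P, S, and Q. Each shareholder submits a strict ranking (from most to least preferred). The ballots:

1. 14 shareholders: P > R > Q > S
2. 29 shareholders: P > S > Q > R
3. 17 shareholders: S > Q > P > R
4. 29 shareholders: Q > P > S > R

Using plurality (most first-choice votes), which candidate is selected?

First-place votes: R 0, P 43, S 17, Q 29.
P has the most first-place votes.

P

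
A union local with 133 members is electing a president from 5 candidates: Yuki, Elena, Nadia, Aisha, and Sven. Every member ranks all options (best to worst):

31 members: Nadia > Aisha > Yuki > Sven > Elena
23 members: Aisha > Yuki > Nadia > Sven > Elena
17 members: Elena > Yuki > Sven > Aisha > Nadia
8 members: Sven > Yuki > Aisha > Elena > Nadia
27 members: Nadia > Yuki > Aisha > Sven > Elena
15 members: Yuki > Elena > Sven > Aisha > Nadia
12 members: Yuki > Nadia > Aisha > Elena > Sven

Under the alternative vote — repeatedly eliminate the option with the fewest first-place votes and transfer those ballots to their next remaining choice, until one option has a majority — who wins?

Yuki

Round 1: Yuki 27, Elena 17, Nadia 58, Aisha 23, Sven 8. Eliminate Sven.
Round 2: Yuki 35, Elena 17, Nadia 58, Aisha 23. Eliminate Elena.
Round 3: Yuki 52, Nadia 58, Aisha 23. Eliminate Aisha.
Round 4: Yuki 75, Nadia 58. Yuki has a majority.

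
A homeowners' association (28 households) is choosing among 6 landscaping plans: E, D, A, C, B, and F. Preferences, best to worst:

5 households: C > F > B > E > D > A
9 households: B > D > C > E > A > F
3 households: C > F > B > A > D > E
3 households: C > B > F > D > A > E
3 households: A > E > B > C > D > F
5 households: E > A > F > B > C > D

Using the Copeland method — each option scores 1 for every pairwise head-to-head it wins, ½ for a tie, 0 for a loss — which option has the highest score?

E: beats A and F; loses to D, C, and B → score 2.
D: beats E and A; loses to C, B, and F → score 2.
A: beats F; loses to E, D, C, and B → score 1.
C: beats E, D, A, and F; loses to B → score 4.
B: beats E, D, A, C, and F → score 5.
F: beats D; loses to E, A, C, and B → score 1.
B has the best pairwise record.

B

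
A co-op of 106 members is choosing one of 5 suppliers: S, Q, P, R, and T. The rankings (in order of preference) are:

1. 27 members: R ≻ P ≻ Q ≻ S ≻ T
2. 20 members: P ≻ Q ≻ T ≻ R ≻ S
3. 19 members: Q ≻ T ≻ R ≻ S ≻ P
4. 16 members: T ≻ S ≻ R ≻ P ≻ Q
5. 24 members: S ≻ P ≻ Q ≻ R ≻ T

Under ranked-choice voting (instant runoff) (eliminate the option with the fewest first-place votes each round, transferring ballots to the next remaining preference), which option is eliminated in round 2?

Round 1: S 24, Q 19, P 20, R 27, T 16. Eliminate T.
Round 2: S 40, Q 19, P 20, R 27. Eliminate Q.

Q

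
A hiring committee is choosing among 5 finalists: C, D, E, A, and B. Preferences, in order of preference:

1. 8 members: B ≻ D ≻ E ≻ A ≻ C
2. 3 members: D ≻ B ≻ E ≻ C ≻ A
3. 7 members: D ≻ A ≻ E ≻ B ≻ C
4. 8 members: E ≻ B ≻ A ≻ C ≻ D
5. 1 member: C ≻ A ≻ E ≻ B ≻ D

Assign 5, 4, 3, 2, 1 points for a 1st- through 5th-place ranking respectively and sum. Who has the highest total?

C: 8·1 + 3·2 + 7·1 + 8·2 + 1·5 = 42
D: 8·4 + 3·5 + 7·5 + 8·1 + 1·1 = 91
E: 8·3 + 3·3 + 7·3 + 8·5 + 1·3 = 97
A: 8·2 + 3·1 + 7·4 + 8·3 + 1·4 = 75
B: 8·5 + 3·4 + 7·2 + 8·4 + 1·2 = 100
B has the highest Borda score (100).

B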